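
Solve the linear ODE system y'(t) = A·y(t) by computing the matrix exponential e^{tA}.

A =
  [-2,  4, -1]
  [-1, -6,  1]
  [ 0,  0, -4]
e^{tA} =
  [2*t*exp(-4*t) + exp(-4*t), 4*t*exp(-4*t), t^2*exp(-4*t) - t*exp(-4*t)]
  [-t*exp(-4*t), -2*t*exp(-4*t) + exp(-4*t), -t^2*exp(-4*t)/2 + t*exp(-4*t)]
  [0, 0, exp(-4*t)]

Strategy: write A = P · J · P⁻¹ where J is a Jordan canonical form, so e^{tA} = P · e^{tJ} · P⁻¹, and e^{tJ} can be computed block-by-block.

A has Jordan form
J =
  [-4,  1,  0]
  [ 0, -4,  1]
  [ 0,  0, -4]
(up to reordering of blocks).

Per-block formulas:
  For a 3×3 Jordan block J_3(-4): exp(t · J_3(-4)) = e^(-4t)·(I + t·N + (t^2/2)·N^2), where N is the 3×3 nilpotent shift.

After assembling e^{tJ} and conjugating by P, we get:

e^{tA} =
  [2*t*exp(-4*t) + exp(-4*t), 4*t*exp(-4*t), t^2*exp(-4*t) - t*exp(-4*t)]
  [-t*exp(-4*t), -2*t*exp(-4*t) + exp(-4*t), -t^2*exp(-4*t)/2 + t*exp(-4*t)]
  [0, 0, exp(-4*t)]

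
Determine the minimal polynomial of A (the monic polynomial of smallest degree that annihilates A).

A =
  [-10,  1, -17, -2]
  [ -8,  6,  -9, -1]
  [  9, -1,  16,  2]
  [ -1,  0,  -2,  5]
x^4 - 17*x^3 + 90*x^2 - 108*x - 216

The characteristic polynomial is χ_A(x) = (x - 6)^3*(x + 1), so the eigenvalues are known. The minimal polynomial is
  m_A(x) = Π_λ (x − λ)^{k_λ}
where k_λ is the size of the *largest* Jordan block for λ (equivalently, the smallest k with (A − λI)^k v = 0 for every generalised eigenvector v of λ).

  λ = -1: largest Jordan block has size 1, contributing (x + 1)
  λ = 6: largest Jordan block has size 3, contributing (x − 6)^3

So m_A(x) = (x - 6)^3*(x + 1) = x^4 - 17*x^3 + 90*x^2 - 108*x - 216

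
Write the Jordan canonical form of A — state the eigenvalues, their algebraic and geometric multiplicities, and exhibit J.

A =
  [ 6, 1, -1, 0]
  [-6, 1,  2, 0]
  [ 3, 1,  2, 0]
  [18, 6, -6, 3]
J_2(3) ⊕ J_1(3) ⊕ J_1(3)

The characteristic polynomial is
  det(x·I − A) = x^4 - 12*x^3 + 54*x^2 - 108*x + 81 = (x - 3)^4

Eigenvalues and multiplicities (the geometric multiplicity of λ is n − rank(A − λI), which equals the number of Jordan blocks for λ):
  λ = 3: algebraic multiplicity = 4, geometric multiplicity = 3

Determining the block sizes for each eigenvalue:
  λ = 3: 3 blocks summing to 4 forces exactly one block of size 2 and the rest size 1 → block sizes [2, 1, 1]

Assembling the blocks gives a Jordan form
J =
  [3, 1, 0, 0]
  [0, 3, 0, 0]
  [0, 0, 3, 0]
  [0, 0, 0, 3]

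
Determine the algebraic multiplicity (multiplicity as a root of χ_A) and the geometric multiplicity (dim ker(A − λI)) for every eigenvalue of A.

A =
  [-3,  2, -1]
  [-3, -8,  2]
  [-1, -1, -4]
λ = -5: alg = 3, geom = 1

Step 1 — factor the characteristic polynomial to read off the algebraic multiplicities:
  χ_A(x) = (x + 5)^3

Step 2 — compute geometric multiplicities via the rank-nullity identity g(λ) = n − rank(A − λI):
  rank(A − (-5)·I) = 2, so dim ker(A − (-5)·I) = n − 2 = 1

Summary:
  λ = -5: algebraic multiplicity = 3, geometric multiplicity = 1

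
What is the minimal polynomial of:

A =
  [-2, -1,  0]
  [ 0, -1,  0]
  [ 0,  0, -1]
x^2 + 3*x + 2

The characteristic polynomial is χ_A(x) = (x + 1)^2*(x + 2), so the eigenvalues are known. The minimal polynomial is
  m_A(x) = Π_λ (x − λ)^{k_λ}
where k_λ is the size of the *largest* Jordan block for λ (equivalently, the smallest k with (A − λI)^k v = 0 for every generalised eigenvector v of λ).

  λ = -2: largest Jordan block has size 1, contributing (x + 2)
  λ = -1: largest Jordan block has size 1, contributing (x + 1)

So m_A(x) = (x + 1)*(x + 2) = x^2 + 3*x + 2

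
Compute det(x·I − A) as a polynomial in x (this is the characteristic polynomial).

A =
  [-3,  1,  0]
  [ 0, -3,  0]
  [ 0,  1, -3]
x^3 + 9*x^2 + 27*x + 27

Expanding det(x·I − A) (e.g. by cofactor expansion or by noting that A is similar to its Jordan form J, which has the same characteristic polynomial as A) gives
  χ_A(x) = x^3 + 9*x^2 + 27*x + 27
which factors as (x + 3)^3. The eigenvalues (with algebraic multiplicities) are λ = -3 with multiplicity 3.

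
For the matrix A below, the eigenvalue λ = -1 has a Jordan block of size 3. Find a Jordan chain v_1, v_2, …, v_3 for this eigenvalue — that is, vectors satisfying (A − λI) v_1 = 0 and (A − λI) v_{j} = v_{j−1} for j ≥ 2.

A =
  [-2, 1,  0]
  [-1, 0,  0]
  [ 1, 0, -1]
A Jordan chain for λ = -1 of length 3:
v_1 = (0, 0, -1)ᵀ
v_2 = (-1, -1, 1)ᵀ
v_3 = (1, 0, 0)ᵀ

Let N = A − (-1)·I. We want v_3 with N^3 v_3 = 0 but N^2 v_3 ≠ 0; then v_{j-1} := N · v_j for j = 3, …, 2.

Pick v_3 = (1, 0, 0)ᵀ.
Then v_2 = N · v_3 = (-1, -1, 1)ᵀ.
Then v_1 = N · v_2 = (0, 0, -1)ᵀ.

Sanity check: (A − (-1)·I) v_1 = (0, 0, 0)ᵀ = 0. ✓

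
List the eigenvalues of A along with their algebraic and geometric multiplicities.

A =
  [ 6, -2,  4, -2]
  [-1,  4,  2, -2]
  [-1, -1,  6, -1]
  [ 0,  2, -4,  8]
λ = 6: alg = 4, geom = 2

Step 1 — factor the characteristic polynomial to read off the algebraic multiplicities:
  χ_A(x) = (x - 6)^4

Step 2 — compute geometric multiplicities via the rank-nullity identity g(λ) = n − rank(A − λI):
  rank(A − (6)·I) = 2, so dim ker(A − (6)·I) = n − 2 = 2

Summary:
  λ = 6: algebraic multiplicity = 4, geometric multiplicity = 2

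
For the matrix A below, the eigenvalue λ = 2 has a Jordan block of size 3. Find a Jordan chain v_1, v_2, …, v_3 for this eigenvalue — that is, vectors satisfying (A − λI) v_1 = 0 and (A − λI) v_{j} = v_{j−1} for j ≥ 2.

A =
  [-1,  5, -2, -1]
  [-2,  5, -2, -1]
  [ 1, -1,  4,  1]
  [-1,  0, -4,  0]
A Jordan chain for λ = 2 of length 3:
v_1 = (-2, -1, 0, 1)ᵀ
v_2 = (-3, -2, 1, -1)ᵀ
v_3 = (1, 0, 0, 0)ᵀ

Let N = A − (2)·I. We want v_3 with N^3 v_3 = 0 but N^2 v_3 ≠ 0; then v_{j-1} := N · v_j for j = 3, …, 2.

Pick v_3 = (1, 0, 0, 0)ᵀ.
Then v_2 = N · v_3 = (-3, -2, 1, -1)ᵀ.
Then v_1 = N · v_2 = (-2, -1, 0, 1)ᵀ.

Sanity check: (A − (2)·I) v_1 = (0, 0, 0, 0)ᵀ = 0. ✓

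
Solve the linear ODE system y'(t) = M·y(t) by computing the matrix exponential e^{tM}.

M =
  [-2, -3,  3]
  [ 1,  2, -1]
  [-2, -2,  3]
e^{tM} =
  [-3*t*exp(t) + exp(t), -3*t*exp(t), 3*t*exp(t)]
  [t*exp(t), t*exp(t) + exp(t), -t*exp(t)]
  [-2*t*exp(t), -2*t*exp(t), 2*t*exp(t) + exp(t)]

Strategy: write M = P · J · P⁻¹ where J is a Jordan canonical form, so e^{tM} = P · e^{tJ} · P⁻¹, and e^{tJ} can be computed block-by-block.

M has Jordan form
J =
  [1, 1, 0]
  [0, 1, 0]
  [0, 0, 1]
(up to reordering of blocks).

Per-block formulas:
  For a 1×1 block at λ = 1: exp(t · [1]) = [e^(1t)].
  For a 2×2 Jordan block J_2(1): exp(t · J_2(1)) = e^(1t)·(I + t·N), where N is the 2×2 nilpotent shift.

After assembling e^{tJ} and conjugating by P, we get:

e^{tM} =
  [-3*t*exp(t) + exp(t), -3*t*exp(t), 3*t*exp(t)]
  [t*exp(t), t*exp(t) + exp(t), -t*exp(t)]
  [-2*t*exp(t), -2*t*exp(t), 2*t*exp(t) + exp(t)]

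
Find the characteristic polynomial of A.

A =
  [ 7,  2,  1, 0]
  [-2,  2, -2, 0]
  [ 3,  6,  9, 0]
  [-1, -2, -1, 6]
x^4 - 24*x^3 + 216*x^2 - 864*x + 1296

Expanding det(x·I − A) (e.g. by cofactor expansion or by noting that A is similar to its Jordan form J, which has the same characteristic polynomial as A) gives
  χ_A(x) = x^4 - 24*x^3 + 216*x^2 - 864*x + 1296
which factors as (x - 6)^4. The eigenvalues (with algebraic multiplicities) are λ = 6 with multiplicity 4.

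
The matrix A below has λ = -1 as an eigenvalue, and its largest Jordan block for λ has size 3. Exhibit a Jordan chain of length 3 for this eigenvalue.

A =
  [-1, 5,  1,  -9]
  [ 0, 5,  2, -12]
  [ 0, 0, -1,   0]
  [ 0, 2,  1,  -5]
A Jordan chain for λ = -1 of length 3:
v_1 = (1, 0, 0, 0)ᵀ
v_2 = (1, 2, 0, 1)ᵀ
v_3 = (0, 0, 1, 0)ᵀ

Let N = A − (-1)·I. We want v_3 with N^3 v_3 = 0 but N^2 v_3 ≠ 0; then v_{j-1} := N · v_j for j = 3, …, 2.

Pick v_3 = (0, 0, 1, 0)ᵀ.
Then v_2 = N · v_3 = (1, 2, 0, 1)ᵀ.
Then v_1 = N · v_2 = (1, 0, 0, 0)ᵀ.

Sanity check: (A − (-1)·I) v_1 = (0, 0, 0, 0)ᵀ = 0. ✓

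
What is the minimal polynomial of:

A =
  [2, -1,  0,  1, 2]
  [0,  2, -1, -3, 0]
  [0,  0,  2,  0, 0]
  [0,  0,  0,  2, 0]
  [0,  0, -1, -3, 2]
x^3 - 6*x^2 + 12*x - 8

The characteristic polynomial is χ_A(x) = (x - 2)^5, so the eigenvalues are known. The minimal polynomial is
  m_A(x) = Π_λ (x − λ)^{k_λ}
where k_λ is the size of the *largest* Jordan block for λ (equivalently, the smallest k with (A − λI)^k v = 0 for every generalised eigenvector v of λ).

  λ = 2: largest Jordan block has size 3, contributing (x − 2)^3

So m_A(x) = (x - 2)^3 = x^3 - 6*x^2 + 12*x - 8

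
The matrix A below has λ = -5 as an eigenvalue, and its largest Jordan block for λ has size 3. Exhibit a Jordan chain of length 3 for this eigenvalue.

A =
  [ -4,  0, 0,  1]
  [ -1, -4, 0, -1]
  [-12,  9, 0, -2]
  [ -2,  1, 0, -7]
A Jordan chain for λ = -5 of length 3:
v_1 = (1, 0, 2, -1)ᵀ
v_2 = (2, 1, 3, -1)ᵀ
v_3 = (2, 3, 0, 0)ᵀ

Let N = A − (-5)·I. We want v_3 with N^3 v_3 = 0 but N^2 v_3 ≠ 0; then v_{j-1} := N · v_j for j = 3, …, 2.

Pick v_3 = (2, 3, 0, 0)ᵀ.
Then v_2 = N · v_3 = (2, 1, 3, -1)ᵀ.
Then v_1 = N · v_2 = (1, 0, 2, -1)ᵀ.

Sanity check: (A − (-5)·I) v_1 = (0, 0, 0, 0)ᵀ = 0. ✓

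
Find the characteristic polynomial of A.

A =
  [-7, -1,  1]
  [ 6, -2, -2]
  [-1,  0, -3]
x^3 + 12*x^2 + 48*x + 64

Expanding det(x·I − A) (e.g. by cofactor expansion or by noting that A is similar to its Jordan form J, which has the same characteristic polynomial as A) gives
  χ_A(x) = x^3 + 12*x^2 + 48*x + 64
which factors as (x + 4)^3. The eigenvalues (with algebraic multiplicities) are λ = -4 with multiplicity 3.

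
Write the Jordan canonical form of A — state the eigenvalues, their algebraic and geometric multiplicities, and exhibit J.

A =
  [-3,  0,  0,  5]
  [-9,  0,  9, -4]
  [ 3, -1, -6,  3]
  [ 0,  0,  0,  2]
J_2(-3) ⊕ J_1(-3) ⊕ J_1(2)

The characteristic polynomial is
  det(x·I − A) = x^4 + 7*x^3 + 9*x^2 - 27*x - 54 = (x - 2)*(x + 3)^3

Eigenvalues and multiplicities (the geometric multiplicity of λ is n − rank(A − λI), which equals the number of Jordan blocks for λ):
  λ = -3: algebraic multiplicity = 3, geometric multiplicity = 2
  λ = 2: algebraic multiplicity = 1, geometric multiplicity = 1

Determining the block sizes for each eigenvalue:
  λ = -3: 2 blocks summing to 3 forces exactly one block of size 2 and the rest size 1 → block sizes [2, 1]
  λ = 2: one block (gm = 1), so the single block has size am = 1 → block sizes [1]

Assembling the blocks gives a Jordan form
J =
  [-3,  1,  0, 0]
  [ 0, -3,  0, 0]
  [ 0,  0, -3, 0]
  [ 0,  0,  0, 2]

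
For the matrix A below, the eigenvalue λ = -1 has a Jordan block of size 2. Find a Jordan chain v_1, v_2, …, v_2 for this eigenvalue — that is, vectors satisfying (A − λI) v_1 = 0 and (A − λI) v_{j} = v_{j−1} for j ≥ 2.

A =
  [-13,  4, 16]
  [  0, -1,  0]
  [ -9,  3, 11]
A Jordan chain for λ = -1 of length 2:
v_1 = (-12, 0, -9)ᵀ
v_2 = (1, 0, 0)ᵀ

Let N = A − (-1)·I. We want v_2 with N^2 v_2 = 0 but N^1 v_2 ≠ 0; then v_{j-1} := N · v_j for j = 2, …, 2.

Pick v_2 = (1, 0, 0)ᵀ.
Then v_1 = N · v_2 = (-12, 0, -9)ᵀ.

Sanity check: (A − (-1)·I) v_1 = (0, 0, 0)ᵀ = 0. ✓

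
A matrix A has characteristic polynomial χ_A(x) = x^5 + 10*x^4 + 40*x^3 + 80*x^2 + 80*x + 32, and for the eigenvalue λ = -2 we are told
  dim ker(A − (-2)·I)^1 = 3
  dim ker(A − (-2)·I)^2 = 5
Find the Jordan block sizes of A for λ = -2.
Block sizes for λ = -2: [2, 2, 1]

From the dimensions of kernels of powers, the number of Jordan blocks of size at least j is d_j − d_{j−1} where d_j = dim ker(N^j) (with d_0 = 0). Computing the differences gives [3, 2].
The number of blocks of size exactly k is (#blocks of size ≥ k) − (#blocks of size ≥ k + 1), so the partition is: 1 block(s) of size 1, 2 block(s) of size 2.
In nonincreasing order the block sizes are [2, 2, 1].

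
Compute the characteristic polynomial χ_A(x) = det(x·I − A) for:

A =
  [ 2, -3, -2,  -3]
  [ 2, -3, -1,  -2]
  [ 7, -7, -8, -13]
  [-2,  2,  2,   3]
x^4 + 6*x^3 + 12*x^2 + 10*x + 3

Expanding det(x·I − A) (e.g. by cofactor expansion or by noting that A is similar to its Jordan form J, which has the same characteristic polynomial as A) gives
  χ_A(x) = x^4 + 6*x^3 + 12*x^2 + 10*x + 3
which factors as (x + 1)^3*(x + 3). The eigenvalues (with algebraic multiplicities) are λ = -3 with multiplicity 1, λ = -1 with multiplicity 3.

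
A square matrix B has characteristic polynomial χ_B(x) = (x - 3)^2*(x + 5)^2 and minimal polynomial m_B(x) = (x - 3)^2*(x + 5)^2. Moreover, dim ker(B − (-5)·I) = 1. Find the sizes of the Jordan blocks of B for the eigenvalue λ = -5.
Block sizes for λ = -5: [2]

Step 1 — from the characteristic polynomial, algebraic multiplicity of λ = -5 is 2. From dim ker(B − (-5)·I) = 1, there are exactly 1 Jordan blocks for λ = -5.
Step 2 — from the minimal polynomial, the factor (x + 5)^2 tells us the largest block for λ = -5 has size 2.
Step 3 — with total size 2, 1 blocks, and largest block 2, the block sizes (in nonincreasing order) are [2].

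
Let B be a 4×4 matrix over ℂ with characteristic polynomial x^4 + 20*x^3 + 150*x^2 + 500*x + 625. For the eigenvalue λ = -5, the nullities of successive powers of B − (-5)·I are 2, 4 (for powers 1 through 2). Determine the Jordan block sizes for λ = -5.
Block sizes for λ = -5: [2, 2]

From the dimensions of kernels of powers, the number of Jordan blocks of size at least j is d_j − d_{j−1} where d_j = dim ker(N^j) (with d_0 = 0). Computing the differences gives [2, 2].
The number of blocks of size exactly k is (#blocks of size ≥ k) − (#blocks of size ≥ k + 1), so the partition is: 2 block(s) of size 2.
In nonincreasing order the block sizes are [2, 2].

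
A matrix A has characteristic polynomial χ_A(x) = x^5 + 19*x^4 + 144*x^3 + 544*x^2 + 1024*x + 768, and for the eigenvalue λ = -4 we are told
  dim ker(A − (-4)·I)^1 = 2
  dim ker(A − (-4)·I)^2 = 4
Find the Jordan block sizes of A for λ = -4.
Block sizes for λ = -4: [2, 2]

From the dimensions of kernels of powers, the number of Jordan blocks of size at least j is d_j − d_{j−1} where d_j = dim ker(N^j) (with d_0 = 0). Computing the differences gives [2, 2].
The number of blocks of size exactly k is (#blocks of size ≥ k) − (#blocks of size ≥ k + 1), so the partition is: 2 block(s) of size 2.
In nonincreasing order the block sizes are [2, 2].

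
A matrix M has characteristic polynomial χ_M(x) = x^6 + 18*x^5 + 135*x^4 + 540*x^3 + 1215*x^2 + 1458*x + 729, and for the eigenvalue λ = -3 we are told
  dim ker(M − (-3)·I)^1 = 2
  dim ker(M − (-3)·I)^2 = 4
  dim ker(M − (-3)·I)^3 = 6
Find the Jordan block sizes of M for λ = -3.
Block sizes for λ = -3: [3, 3]

From the dimensions of kernels of powers, the number of Jordan blocks of size at least j is d_j − d_{j−1} where d_j = dim ker(N^j) (with d_0 = 0). Computing the differences gives [2, 2, 2].
The number of blocks of size exactly k is (#blocks of size ≥ k) − (#blocks of size ≥ k + 1), so the partition is: 2 block(s) of size 3.
In nonincreasing order the block sizes are [3, 3].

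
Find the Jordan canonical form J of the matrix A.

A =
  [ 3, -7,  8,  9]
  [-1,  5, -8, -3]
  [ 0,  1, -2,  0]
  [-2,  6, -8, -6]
J_3(0) ⊕ J_1(0)

The characteristic polynomial is
  det(x·I − A) = x^4

Eigenvalues and multiplicities (the geometric multiplicity of λ is n − rank(A − λI), which equals the number of Jordan blocks for λ):
  λ = 0: algebraic multiplicity = 4, geometric multiplicity = 2

Determining the block sizes for each eigenvalue:
  λ = 0: with am = 4 and gm = 2, the partition is not yet determined (e.g. several partitions of 4 into 2 parts exist). Let N = A − (0)·I. Computing rank(N^1) = 2, rank(N^2) = 1, rank(N^3) = 0; the number of blocks of size ≥ j is rank(N^{j−1}) − rank(N^j), giving [2, 1, 1]. So we have 1 block(s) of size 3, 1 block(s) of size 1 → block sizes [3, 1]

Assembling the blocks gives a Jordan form
J =
  [0, 1, 0, 0]
  [0, 0, 1, 0]
  [0, 0, 0, 0]
  [0, 0, 0, 0]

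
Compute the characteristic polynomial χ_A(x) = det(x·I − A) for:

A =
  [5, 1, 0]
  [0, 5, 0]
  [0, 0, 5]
x^3 - 15*x^2 + 75*x - 125

Expanding det(x·I − A) (e.g. by cofactor expansion or by noting that A is similar to its Jordan form J, which has the same characteristic polynomial as A) gives
  χ_A(x) = x^3 - 15*x^2 + 75*x - 125
which factors as (x - 5)^3. The eigenvalues (with algebraic multiplicities) are λ = 5 with multiplicity 3.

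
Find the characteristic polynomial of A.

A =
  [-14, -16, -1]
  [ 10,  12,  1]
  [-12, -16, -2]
x^3 + 4*x^2

Expanding det(x·I − A) (e.g. by cofactor expansion or by noting that A is similar to its Jordan form J, which has the same characteristic polynomial as A) gives
  χ_A(x) = x^3 + 4*x^2
which factors as x^2*(x + 4). The eigenvalues (with algebraic multiplicities) are λ = -4 with multiplicity 1, λ = 0 with multiplicity 2.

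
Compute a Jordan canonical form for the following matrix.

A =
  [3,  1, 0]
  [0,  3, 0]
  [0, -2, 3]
J_2(3) ⊕ J_1(3)

The characteristic polynomial is
  det(x·I − A) = x^3 - 9*x^2 + 27*x - 27 = (x - 3)^3

Eigenvalues and multiplicities (the geometric multiplicity of λ is n − rank(A − λI), which equals the number of Jordan blocks for λ):
  λ = 3: algebraic multiplicity = 3, geometric multiplicity = 2

Determining the block sizes for each eigenvalue:
  λ = 3: 2 blocks summing to 3 forces exactly one block of size 2 and the rest size 1 → block sizes [2, 1]

Assembling the blocks gives a Jordan form
J =
  [3, 1, 0]
  [0, 3, 0]
  [0, 0, 3]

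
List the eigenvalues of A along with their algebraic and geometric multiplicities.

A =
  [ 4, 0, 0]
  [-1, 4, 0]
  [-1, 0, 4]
λ = 4: alg = 3, geom = 2

Step 1 — factor the characteristic polynomial to read off the algebraic multiplicities:
  χ_A(x) = (x - 4)^3

Step 2 — compute geometric multiplicities via the rank-nullity identity g(λ) = n − rank(A − λI):
  rank(A − (4)·I) = 1, so dim ker(A − (4)·I) = n − 1 = 2

Summary:
  λ = 4: algebraic multiplicity = 3, geometric multiplicity = 2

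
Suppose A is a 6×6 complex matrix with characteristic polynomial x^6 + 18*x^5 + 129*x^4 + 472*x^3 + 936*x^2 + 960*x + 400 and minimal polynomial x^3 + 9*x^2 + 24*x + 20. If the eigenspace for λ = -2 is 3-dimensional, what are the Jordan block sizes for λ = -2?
Block sizes for λ = -2: [2, 1, 1]

Step 1 — from the characteristic polynomial, algebraic multiplicity of λ = -2 is 4. From dim ker(A − (-2)·I) = 3, there are exactly 3 Jordan blocks for λ = -2.
Step 2 — from the minimal polynomial, the factor (x + 2)^2 tells us the largest block for λ = -2 has size 2.
Step 3 — with total size 4, 3 blocks, and largest block 2, the block sizes (in nonincreasing order) are [2, 1, 1].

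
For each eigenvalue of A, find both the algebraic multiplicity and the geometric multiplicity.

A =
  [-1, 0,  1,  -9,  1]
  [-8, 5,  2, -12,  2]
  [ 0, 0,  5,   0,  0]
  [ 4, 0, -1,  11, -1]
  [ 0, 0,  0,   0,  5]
λ = 5: alg = 5, geom = 3

Step 1 — factor the characteristic polynomial to read off the algebraic multiplicities:
  χ_A(x) = (x - 5)^5

Step 2 — compute geometric multiplicities via the rank-nullity identity g(λ) = n − rank(A − λI):
  rank(A − (5)·I) = 2, so dim ker(A − (5)·I) = n − 2 = 3

Summary:
  λ = 5: algebraic multiplicity = 5, geometric multiplicity = 3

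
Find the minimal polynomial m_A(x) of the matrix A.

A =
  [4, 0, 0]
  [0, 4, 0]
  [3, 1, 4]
x^2 - 8*x + 16

The characteristic polynomial is χ_A(x) = (x - 4)^3, so the eigenvalues are known. The minimal polynomial is
  m_A(x) = Π_λ (x − λ)^{k_λ}
where k_λ is the size of the *largest* Jordan block for λ (equivalently, the smallest k with (A − λI)^k v = 0 for every generalised eigenvector v of λ).

  λ = 4: largest Jordan block has size 2, contributing (x − 4)^2

So m_A(x) = (x - 4)^2 = x^2 - 8*x + 16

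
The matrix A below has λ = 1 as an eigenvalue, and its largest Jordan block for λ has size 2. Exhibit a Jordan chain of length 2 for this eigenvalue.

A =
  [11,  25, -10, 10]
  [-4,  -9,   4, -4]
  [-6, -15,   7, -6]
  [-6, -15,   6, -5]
A Jordan chain for λ = 1 of length 2:
v_1 = (10, -4, -6, -6)ᵀ
v_2 = (1, 0, 0, 0)ᵀ

Let N = A − (1)·I. We want v_2 with N^2 v_2 = 0 but N^1 v_2 ≠ 0; then v_{j-1} := N · v_j for j = 2, …, 2.

Pick v_2 = (1, 0, 0, 0)ᵀ.
Then v_1 = N · v_2 = (10, -4, -6, -6)ᵀ.

Sanity check: (A − (1)·I) v_1 = (0, 0, 0, 0)ᵀ = 0. ✓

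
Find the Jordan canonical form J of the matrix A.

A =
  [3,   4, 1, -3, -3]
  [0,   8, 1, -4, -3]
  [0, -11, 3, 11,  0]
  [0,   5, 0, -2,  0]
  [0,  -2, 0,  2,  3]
J_3(3) ⊕ J_1(3) ⊕ J_1(3)

The characteristic polynomial is
  det(x·I − A) = x^5 - 15*x^4 + 90*x^3 - 270*x^2 + 405*x - 243 = (x - 3)^5

Eigenvalues and multiplicities (the geometric multiplicity of λ is n − rank(A − λI), which equals the number of Jordan blocks for λ):
  λ = 3: algebraic multiplicity = 5, geometric multiplicity = 3

Determining the block sizes for each eigenvalue:
  λ = 3: with am = 5 and gm = 3, the partition is not yet determined (e.g. several partitions of 5 into 3 parts exist). Let N = A − (3)·I. Computing rank(N^1) = 2, rank(N^2) = 1, rank(N^3) = 0; the number of blocks of size ≥ j is rank(N^{j−1}) − rank(N^j), giving [3, 1, 1]. So we have 1 block(s) of size 3, 2 block(s) of size 1 → block sizes [3, 1, 1]

Assembling the blocks gives a Jordan form
J =
  [3, 1, 0, 0, 0]
  [0, 3, 1, 0, 0]
  [0, 0, 3, 0, 0]
  [0, 0, 0, 3, 0]
  [0, 0, 0, 0, 3]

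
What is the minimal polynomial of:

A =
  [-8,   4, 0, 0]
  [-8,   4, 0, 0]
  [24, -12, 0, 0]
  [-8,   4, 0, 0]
x^2 + 4*x

The characteristic polynomial is χ_A(x) = x^3*(x + 4), so the eigenvalues are known. The minimal polynomial is
  m_A(x) = Π_λ (x − λ)^{k_λ}
where k_λ is the size of the *largest* Jordan block for λ (equivalently, the smallest k with (A − λI)^k v = 0 for every generalised eigenvector v of λ).

  λ = -4: largest Jordan block has size 1, contributing (x + 4)
  λ = 0: largest Jordan block has size 1, contributing (x − 0)

So m_A(x) = x*(x + 4) = x^2 + 4*x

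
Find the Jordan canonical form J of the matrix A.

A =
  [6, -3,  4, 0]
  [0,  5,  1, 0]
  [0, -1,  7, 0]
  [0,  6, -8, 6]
J_3(6) ⊕ J_1(6)

The characteristic polynomial is
  det(x·I − A) = x^4 - 24*x^3 + 216*x^2 - 864*x + 1296 = (x - 6)^4

Eigenvalues and multiplicities (the geometric multiplicity of λ is n − rank(A − λI), which equals the number of Jordan blocks for λ):
  λ = 6: algebraic multiplicity = 4, geometric multiplicity = 2

Determining the block sizes for each eigenvalue:
  λ = 6: with am = 4 and gm = 2, the partition is not yet determined (e.g. several partitions of 4 into 2 parts exist). Let N = A − (6)·I. Computing rank(N^1) = 2, rank(N^2) = 1, rank(N^3) = 0; the number of blocks of size ≥ j is rank(N^{j−1}) − rank(N^j), giving [2, 1, 1]. So we have 1 block(s) of size 3, 1 block(s) of size 1 → block sizes [3, 1]

Assembling the blocks gives a Jordan form
J =
  [6, 1, 0, 0]
  [0, 6, 1, 0]
  [0, 0, 6, 0]
  [0, 0, 0, 6]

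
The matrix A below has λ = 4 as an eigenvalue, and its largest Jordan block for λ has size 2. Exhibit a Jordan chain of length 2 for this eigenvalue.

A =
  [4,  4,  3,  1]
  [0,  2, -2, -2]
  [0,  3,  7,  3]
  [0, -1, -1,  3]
A Jordan chain for λ = 4 of length 2:
v_1 = (4, -2, 3, -1)ᵀ
v_2 = (0, 1, 0, 0)ᵀ

Let N = A − (4)·I. We want v_2 with N^2 v_2 = 0 but N^1 v_2 ≠ 0; then v_{j-1} := N · v_j for j = 2, …, 2.

Pick v_2 = (0, 1, 0, 0)ᵀ.
Then v_1 = N · v_2 = (4, -2, 3, -1)ᵀ.

Sanity check: (A − (4)·I) v_1 = (0, 0, 0, 0)ᵀ = 0. ✓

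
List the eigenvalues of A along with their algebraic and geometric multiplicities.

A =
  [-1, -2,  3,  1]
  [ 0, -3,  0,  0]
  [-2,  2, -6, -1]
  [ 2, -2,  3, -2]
λ = -3: alg = 4, geom = 3

Step 1 — factor the characteristic polynomial to read off the algebraic multiplicities:
  χ_A(x) = (x + 3)^4

Step 2 — compute geometric multiplicities via the rank-nullity identity g(λ) = n − rank(A − λI):
  rank(A − (-3)·I) = 1, so dim ker(A − (-3)·I) = n − 1 = 3

Summary:
  λ = -3: algebraic multiplicity = 4, geometric multiplicity = 3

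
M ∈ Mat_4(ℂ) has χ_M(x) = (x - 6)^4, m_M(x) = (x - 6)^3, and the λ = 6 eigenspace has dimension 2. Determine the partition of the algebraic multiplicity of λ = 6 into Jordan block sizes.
Block sizes for λ = 6: [3, 1]

Step 1 — from the characteristic polynomial, algebraic multiplicity of λ = 6 is 4. From dim ker(M − (6)·I) = 2, there are exactly 2 Jordan blocks for λ = 6.
Step 2 — from the minimal polynomial, the factor (x − 6)^3 tells us the largest block for λ = 6 has size 3.
Step 3 — with total size 4, 2 blocks, and largest block 3, the block sizes (in nonincreasing order) are [3, 1].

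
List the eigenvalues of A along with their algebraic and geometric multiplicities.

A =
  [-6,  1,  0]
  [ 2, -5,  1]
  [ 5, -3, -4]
λ = -5: alg = 3, geom = 1

Step 1 — factor the characteristic polynomial to read off the algebraic multiplicities:
  χ_A(x) = (x + 5)^3

Step 2 — compute geometric multiplicities via the rank-nullity identity g(λ) = n − rank(A − λI):
  rank(A − (-5)·I) = 2, so dim ker(A − (-5)·I) = n − 2 = 1

Summary:
  λ = -5: algebraic multiplicity = 3, geometric multiplicity = 1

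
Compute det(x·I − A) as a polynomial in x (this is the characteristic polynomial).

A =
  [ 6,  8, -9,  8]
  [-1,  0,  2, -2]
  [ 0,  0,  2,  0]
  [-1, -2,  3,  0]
x^4 - 8*x^3 + 24*x^2 - 32*x + 16

Expanding det(x·I − A) (e.g. by cofactor expansion or by noting that A is similar to its Jordan form J, which has the same characteristic polynomial as A) gives
  χ_A(x) = x^4 - 8*x^3 + 24*x^2 - 32*x + 16
which factors as (x - 2)^4. The eigenvalues (with algebraic multiplicities) are λ = 2 with multiplicity 4.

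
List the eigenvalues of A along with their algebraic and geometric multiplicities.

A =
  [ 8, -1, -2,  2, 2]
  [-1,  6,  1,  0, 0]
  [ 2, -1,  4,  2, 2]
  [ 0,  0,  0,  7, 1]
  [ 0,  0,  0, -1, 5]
λ = 6: alg = 5, geom = 2

Step 1 — factor the characteristic polynomial to read off the algebraic multiplicities:
  χ_A(x) = (x - 6)^5

Step 2 — compute geometric multiplicities via the rank-nullity identity g(λ) = n − rank(A − λI):
  rank(A − (6)·I) = 3, so dim ker(A − (6)·I) = n − 3 = 2

Summary:
  λ = 6: algebraic multiplicity = 5, geometric multiplicity = 2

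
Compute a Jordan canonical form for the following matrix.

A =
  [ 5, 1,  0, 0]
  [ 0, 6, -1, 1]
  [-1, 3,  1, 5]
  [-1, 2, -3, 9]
J_3(5) ⊕ J_1(6)

The characteristic polynomial is
  det(x·I − A) = x^4 - 21*x^3 + 165*x^2 - 575*x + 750 = (x - 6)*(x - 5)^3

Eigenvalues and multiplicities (the geometric multiplicity of λ is n − rank(A − λI), which equals the number of Jordan blocks for λ):
  λ = 5: algebraic multiplicity = 3, geometric multiplicity = 1
  λ = 6: algebraic multiplicity = 1, geometric multiplicity = 1

Determining the block sizes for each eigenvalue:
  λ = 5: one block (gm = 1), so the single block has size am = 3 → block sizes [3]
  λ = 6: one block (gm = 1), so the single block has size am = 1 → block sizes [1]

Assembling the blocks gives a Jordan form
J =
  [5, 1, 0, 0]
  [0, 5, 1, 0]
  [0, 0, 5, 0]
  [0, 0, 0, 6]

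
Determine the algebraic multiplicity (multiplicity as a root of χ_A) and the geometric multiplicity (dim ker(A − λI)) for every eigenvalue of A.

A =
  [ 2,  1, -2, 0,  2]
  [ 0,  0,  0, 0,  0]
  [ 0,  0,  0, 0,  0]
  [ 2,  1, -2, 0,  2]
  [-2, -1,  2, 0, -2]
λ = 0: alg = 5, geom = 4

Step 1 — factor the characteristic polynomial to read off the algebraic multiplicities:
  χ_A(x) = x^5

Step 2 — compute geometric multiplicities via the rank-nullity identity g(λ) = n − rank(A − λI):
  rank(A − (0)·I) = 1, so dim ker(A − (0)·I) = n − 1 = 4

Summary:
  λ = 0: algebraic multiplicity = 5, geometric multiplicity = 4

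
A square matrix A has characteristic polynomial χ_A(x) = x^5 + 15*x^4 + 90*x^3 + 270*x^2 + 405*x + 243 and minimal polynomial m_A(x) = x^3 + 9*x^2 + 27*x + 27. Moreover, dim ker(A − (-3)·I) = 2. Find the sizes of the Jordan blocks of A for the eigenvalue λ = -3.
Block sizes for λ = -3: [3, 2]

Step 1 — from the characteristic polynomial, algebraic multiplicity of λ = -3 is 5. From dim ker(A − (-3)·I) = 2, there are exactly 2 Jordan blocks for λ = -3.
Step 2 — from the minimal polynomial, the factor (x + 3)^3 tells us the largest block for λ = -3 has size 3.
Step 3 — with total size 5, 2 blocks, and largest block 3, the block sizes (in nonincreasing order) are [3, 2].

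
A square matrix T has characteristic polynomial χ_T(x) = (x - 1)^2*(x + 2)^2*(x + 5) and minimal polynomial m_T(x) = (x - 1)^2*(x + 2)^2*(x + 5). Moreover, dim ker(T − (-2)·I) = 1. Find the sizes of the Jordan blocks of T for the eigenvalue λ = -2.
Block sizes for λ = -2: [2]

Step 1 — from the characteristic polynomial, algebraic multiplicity of λ = -2 is 2. From dim ker(T − (-2)·I) = 1, there are exactly 1 Jordan blocks for λ = -2.
Step 2 — from the minimal polynomial, the factor (x + 2)^2 tells us the largest block for λ = -2 has size 2.
Step 3 — with total size 2, 1 blocks, and largest block 2, the block sizes (in nonincreasing order) are [2].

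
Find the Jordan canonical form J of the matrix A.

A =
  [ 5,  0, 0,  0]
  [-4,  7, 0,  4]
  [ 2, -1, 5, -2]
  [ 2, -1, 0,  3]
J_2(5) ⊕ J_1(5) ⊕ J_1(5)

The characteristic polynomial is
  det(x·I − A) = x^4 - 20*x^3 + 150*x^2 - 500*x + 625 = (x - 5)^4

Eigenvalues and multiplicities (the geometric multiplicity of λ is n − rank(A − λI), which equals the number of Jordan blocks for λ):
  λ = 5: algebraic multiplicity = 4, geometric multiplicity = 3

Determining the block sizes for each eigenvalue:
  λ = 5: 3 blocks summing to 4 forces exactly one block of size 2 and the rest size 1 → block sizes [2, 1, 1]

Assembling the blocks gives a Jordan form
J =
  [5, 1, 0, 0]
  [0, 5, 0, 0]
  [0, 0, 5, 0]
  [0, 0, 0, 5]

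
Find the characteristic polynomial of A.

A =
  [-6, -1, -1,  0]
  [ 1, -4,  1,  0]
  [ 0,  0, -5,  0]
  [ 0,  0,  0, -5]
x^4 + 20*x^3 + 150*x^2 + 500*x + 625

Expanding det(x·I − A) (e.g. by cofactor expansion or by noting that A is similar to its Jordan form J, which has the same characteristic polynomial as A) gives
  χ_A(x) = x^4 + 20*x^3 + 150*x^2 + 500*x + 625
which factors as (x + 5)^4. The eigenvalues (with algebraic multiplicities) are λ = -5 with multiplicity 4.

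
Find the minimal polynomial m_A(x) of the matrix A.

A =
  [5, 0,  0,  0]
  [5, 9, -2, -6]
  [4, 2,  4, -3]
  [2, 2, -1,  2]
x^2 - 10*x + 25

The characteristic polynomial is χ_A(x) = (x - 5)^4, so the eigenvalues are known. The minimal polynomial is
  m_A(x) = Π_λ (x − λ)^{k_λ}
where k_λ is the size of the *largest* Jordan block for λ (equivalently, the smallest k with (A − λI)^k v = 0 for every generalised eigenvector v of λ).

  λ = 5: largest Jordan block has size 2, contributing (x − 5)^2

So m_A(x) = (x - 5)^2 = x^2 - 10*x + 25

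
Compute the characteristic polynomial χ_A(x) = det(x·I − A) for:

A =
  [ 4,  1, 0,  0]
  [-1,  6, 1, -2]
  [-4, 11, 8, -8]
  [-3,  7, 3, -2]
x^4 - 16*x^3 + 96*x^2 - 256*x + 256

Expanding det(x·I − A) (e.g. by cofactor expansion or by noting that A is similar to its Jordan form J, which has the same characteristic polynomial as A) gives
  χ_A(x) = x^4 - 16*x^3 + 96*x^2 - 256*x + 256
which factors as (x - 4)^4. The eigenvalues (with algebraic multiplicities) are λ = 4 with multiplicity 4.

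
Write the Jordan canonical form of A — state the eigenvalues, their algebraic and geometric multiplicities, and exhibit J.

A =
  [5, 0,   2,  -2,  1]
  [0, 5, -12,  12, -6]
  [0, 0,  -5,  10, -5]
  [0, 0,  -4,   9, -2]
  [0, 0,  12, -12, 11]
J_2(5) ⊕ J_1(5) ⊕ J_1(5) ⊕ J_1(5)

The characteristic polynomial is
  det(x·I − A) = x^5 - 25*x^4 + 250*x^3 - 1250*x^2 + 3125*x - 3125 = (x - 5)^5

Eigenvalues and multiplicities (the geometric multiplicity of λ is n − rank(A − λI), which equals the number of Jordan blocks for λ):
  λ = 5: algebraic multiplicity = 5, geometric multiplicity = 4

Determining the block sizes for each eigenvalue:
  λ = 5: 4 blocks summing to 5 forces exactly one block of size 2 and the rest size 1 → block sizes [2, 1, 1, 1]

Assembling the blocks gives a Jordan form
J =
  [5, 1, 0, 0, 0]
  [0, 5, 0, 0, 0]
  [0, 0, 5, 0, 0]
  [0, 0, 0, 5, 0]
  [0, 0, 0, 0, 5]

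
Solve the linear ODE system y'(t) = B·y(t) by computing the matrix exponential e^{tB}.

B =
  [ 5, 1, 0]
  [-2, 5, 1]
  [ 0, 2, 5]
e^{tB} =
  [-t^2*exp(5*t) + exp(5*t), t*exp(5*t), t^2*exp(5*t)/2]
  [-2*t*exp(5*t), exp(5*t), t*exp(5*t)]
  [-2*t^2*exp(5*t), 2*t*exp(5*t), t^2*exp(5*t) + exp(5*t)]

Strategy: write B = P · J · P⁻¹ where J is a Jordan canonical form, so e^{tB} = P · e^{tJ} · P⁻¹, and e^{tJ} can be computed block-by-block.

B has Jordan form
J =
  [5, 1, 0]
  [0, 5, 1]
  [0, 0, 5]
(up to reordering of blocks).

Per-block formulas:
  For a 3×3 Jordan block J_3(5): exp(t · J_3(5)) = e^(5t)·(I + t·N + (t^2/2)·N^2), where N is the 3×3 nilpotent shift.

After assembling e^{tJ} and conjugating by P, we get:

e^{tB} =
  [-t^2*exp(5*t) + exp(5*t), t*exp(5*t), t^2*exp(5*t)/2]
  [-2*t*exp(5*t), exp(5*t), t*exp(5*t)]
  [-2*t^2*exp(5*t), 2*t*exp(5*t), t^2*exp(5*t) + exp(5*t)]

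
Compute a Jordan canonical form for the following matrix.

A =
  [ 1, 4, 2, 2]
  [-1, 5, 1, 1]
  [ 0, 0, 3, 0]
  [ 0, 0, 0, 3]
J_2(3) ⊕ J_1(3) ⊕ J_1(3)

The characteristic polynomial is
  det(x·I − A) = x^4 - 12*x^3 + 54*x^2 - 108*x + 81 = (x - 3)^4

Eigenvalues and multiplicities (the geometric multiplicity of λ is n − rank(A − λI), which equals the number of Jordan blocks for λ):
  λ = 3: algebraic multiplicity = 4, geometric multiplicity = 3

Determining the block sizes for each eigenvalue:
  λ = 3: 3 blocks summing to 4 forces exactly one block of size 2 and the rest size 1 → block sizes [2, 1, 1]

Assembling the blocks gives a Jordan form
J =
  [3, 1, 0, 0]
  [0, 3, 0, 0]
  [0, 0, 3, 0]
  [0, 0, 0, 3]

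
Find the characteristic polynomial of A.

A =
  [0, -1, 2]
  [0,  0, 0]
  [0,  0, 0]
x^3

Expanding det(x·I − A) (e.g. by cofactor expansion or by noting that A is similar to its Jordan form J, which has the same characteristic polynomial as A) gives
  χ_A(x) = x^3
which factors as x^3. The eigenvalues (with algebraic multiplicities) are λ = 0 with multiplicity 3.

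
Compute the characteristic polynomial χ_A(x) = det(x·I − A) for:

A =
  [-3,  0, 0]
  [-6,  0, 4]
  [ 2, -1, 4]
x^3 - x^2 - 8*x + 12

Expanding det(x·I − A) (e.g. by cofactor expansion or by noting that A is similar to its Jordan form J, which has the same characteristic polynomial as A) gives
  χ_A(x) = x^3 - x^2 - 8*x + 12
which factors as (x - 2)^2*(x + 3). The eigenvalues (with algebraic multiplicities) are λ = -3 with multiplicity 1, λ = 2 with multiplicity 2.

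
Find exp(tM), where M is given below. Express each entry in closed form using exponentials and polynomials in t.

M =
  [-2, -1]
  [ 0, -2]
e^{tM} =
  [exp(-2*t), -t*exp(-2*t)]
  [0, exp(-2*t)]

Strategy: write M = P · J · P⁻¹ where J is a Jordan canonical form, so e^{tM} = P · e^{tJ} · P⁻¹, and e^{tJ} can be computed block-by-block.

M has Jordan form
J =
  [-2,  1]
  [ 0, -2]
(up to reordering of blocks).

Per-block formulas:
  For a 2×2 Jordan block J_2(-2): exp(t · J_2(-2)) = e^(-2t)·(I + t·N), where N is the 2×2 nilpotent shift.

After assembling e^{tJ} and conjugating by P, we get:

e^{tM} =
  [exp(-2*t), -t*exp(-2*t)]
  [0, exp(-2*t)]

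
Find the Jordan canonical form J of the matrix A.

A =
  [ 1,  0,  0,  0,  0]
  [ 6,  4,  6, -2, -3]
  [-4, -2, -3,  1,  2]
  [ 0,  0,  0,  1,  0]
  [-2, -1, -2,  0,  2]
J_2(1) ⊕ J_2(1) ⊕ J_1(1)

The characteristic polynomial is
  det(x·I − A) = x^5 - 5*x^4 + 10*x^3 - 10*x^2 + 5*x - 1 = (x - 1)^5

Eigenvalues and multiplicities (the geometric multiplicity of λ is n − rank(A − λI), which equals the number of Jordan blocks for λ):
  λ = 1: algebraic multiplicity = 5, geometric multiplicity = 3

Determining the block sizes for each eigenvalue:
  λ = 1: with am = 5 and gm = 3, the partition is not yet determined (e.g. several partitions of 5 into 3 parts exist). Let N = A − (1)·I. Computing rank(N^1) = 2, rank(N^2) = 0; the number of blocks of size ≥ j is rank(N^{j−1}) − rank(N^j), giving [3, 2]. So we have 2 block(s) of size 2, 1 block(s) of size 1 → block sizes [2, 2, 1]

Assembling the blocks gives a Jordan form
J =
  [1, 1, 0, 0, 0]
  [0, 1, 0, 0, 0]
  [0, 0, 1, 1, 0]
  [0, 0, 0, 1, 0]
  [0, 0, 0, 0, 1]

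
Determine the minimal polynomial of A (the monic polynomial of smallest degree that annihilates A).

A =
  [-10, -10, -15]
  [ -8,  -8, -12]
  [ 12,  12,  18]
x^2

The characteristic polynomial is χ_A(x) = x^3, so the eigenvalues are known. The minimal polynomial is
  m_A(x) = Π_λ (x − λ)^{k_λ}
where k_λ is the size of the *largest* Jordan block for λ (equivalently, the smallest k with (A − λI)^k v = 0 for every generalised eigenvector v of λ).

  λ = 0: largest Jordan block has size 2, contributing (x − 0)^2

So m_A(x) = x^2 = x^2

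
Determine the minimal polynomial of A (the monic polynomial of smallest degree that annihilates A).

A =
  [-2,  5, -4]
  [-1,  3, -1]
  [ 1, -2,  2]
x^3 - 3*x^2 + 3*x - 1

The characteristic polynomial is χ_A(x) = (x - 1)^3, so the eigenvalues are known. The minimal polynomial is
  m_A(x) = Π_λ (x − λ)^{k_λ}
where k_λ is the size of the *largest* Jordan block for λ (equivalently, the smallest k with (A − λI)^k v = 0 for every generalised eigenvector v of λ).

  λ = 1: largest Jordan block has size 3, contributing (x − 1)^3

So m_A(x) = (x - 1)^3 = x^3 - 3*x^2 + 3*x - 1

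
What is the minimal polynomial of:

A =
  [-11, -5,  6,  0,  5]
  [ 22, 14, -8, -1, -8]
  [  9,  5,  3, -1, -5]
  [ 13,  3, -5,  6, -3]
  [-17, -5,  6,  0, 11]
x^4 - 17*x^3 + 90*x^2 - 108*x - 216

The characteristic polynomial is χ_A(x) = (x - 6)^4*(x + 1), so the eigenvalues are known. The minimal polynomial is
  m_A(x) = Π_λ (x − λ)^{k_λ}
where k_λ is the size of the *largest* Jordan block for λ (equivalently, the smallest k with (A − λI)^k v = 0 for every generalised eigenvector v of λ).

  λ = -1: largest Jordan block has size 1, contributing (x + 1)
  λ = 6: largest Jordan block has size 3, contributing (x − 6)^3

So m_A(x) = (x - 6)^3*(x + 1) = x^4 - 17*x^3 + 90*x^2 - 108*x - 216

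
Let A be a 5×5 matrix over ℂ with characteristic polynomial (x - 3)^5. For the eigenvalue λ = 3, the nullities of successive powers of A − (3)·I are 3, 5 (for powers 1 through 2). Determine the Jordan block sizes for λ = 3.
Block sizes for λ = 3: [2, 2, 1]

From the dimensions of kernels of powers, the number of Jordan blocks of size at least j is d_j − d_{j−1} where d_j = dim ker(N^j) (with d_0 = 0). Computing the differences gives [3, 2].
The number of blocks of size exactly k is (#blocks of size ≥ k) − (#blocks of size ≥ k + 1), so the partition is: 1 block(s) of size 1, 2 block(s) of size 2.
In nonincreasing order the block sizes are [2, 2, 1].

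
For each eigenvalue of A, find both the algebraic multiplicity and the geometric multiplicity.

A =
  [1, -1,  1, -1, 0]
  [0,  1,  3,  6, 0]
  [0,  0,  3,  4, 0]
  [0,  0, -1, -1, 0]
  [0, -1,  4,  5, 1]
λ = 1: alg = 5, geom = 3

Step 1 — factor the characteristic polynomial to read off the algebraic multiplicities:
  χ_A(x) = (x - 1)^5

Step 2 — compute geometric multiplicities via the rank-nullity identity g(λ) = n − rank(A − λI):
  rank(A − (1)·I) = 2, so dim ker(A − (1)·I) = n − 2 = 3

Summary:
  λ = 1: algebraic multiplicity = 5, geometric multiplicity = 3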